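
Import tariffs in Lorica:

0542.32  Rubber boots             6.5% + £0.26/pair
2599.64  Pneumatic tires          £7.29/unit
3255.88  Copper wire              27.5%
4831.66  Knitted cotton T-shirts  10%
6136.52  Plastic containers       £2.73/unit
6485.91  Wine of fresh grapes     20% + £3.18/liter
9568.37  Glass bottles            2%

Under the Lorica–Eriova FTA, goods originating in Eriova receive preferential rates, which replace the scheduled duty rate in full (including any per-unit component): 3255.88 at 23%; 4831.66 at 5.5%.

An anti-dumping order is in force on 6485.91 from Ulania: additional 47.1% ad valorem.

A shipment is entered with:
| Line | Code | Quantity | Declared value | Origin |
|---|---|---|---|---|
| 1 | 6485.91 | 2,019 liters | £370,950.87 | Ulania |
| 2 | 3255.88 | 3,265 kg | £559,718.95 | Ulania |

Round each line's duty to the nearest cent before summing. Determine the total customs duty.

£409,251.16

Line 1 (6485.91, Ulania, 2,019 liters, £370,950.87):
Base rate for 6485.91 is 20% + £3.18/liter.
Additional duty on 6485.91 from Ulania: +47.1%. Applied ad valorem rate: 20% + 47.1% = 67.1%.
Duty = £370,950.87 × 67.1% + 2,019 × £3.18 = £255,328.45.
Line 2 (3255.88, Ulania, 3,265 kg, £559,718.95):
Base rate for 3255.88 is 27.5%.
3255.88 has an FTA preferential rate, but origin Ulania is not Eriova; base rate stands.
Duty = £559,718.95 × 27.5% = £153,922.71.
Total = £255,328.45 + £153,922.71 = £409,251.16.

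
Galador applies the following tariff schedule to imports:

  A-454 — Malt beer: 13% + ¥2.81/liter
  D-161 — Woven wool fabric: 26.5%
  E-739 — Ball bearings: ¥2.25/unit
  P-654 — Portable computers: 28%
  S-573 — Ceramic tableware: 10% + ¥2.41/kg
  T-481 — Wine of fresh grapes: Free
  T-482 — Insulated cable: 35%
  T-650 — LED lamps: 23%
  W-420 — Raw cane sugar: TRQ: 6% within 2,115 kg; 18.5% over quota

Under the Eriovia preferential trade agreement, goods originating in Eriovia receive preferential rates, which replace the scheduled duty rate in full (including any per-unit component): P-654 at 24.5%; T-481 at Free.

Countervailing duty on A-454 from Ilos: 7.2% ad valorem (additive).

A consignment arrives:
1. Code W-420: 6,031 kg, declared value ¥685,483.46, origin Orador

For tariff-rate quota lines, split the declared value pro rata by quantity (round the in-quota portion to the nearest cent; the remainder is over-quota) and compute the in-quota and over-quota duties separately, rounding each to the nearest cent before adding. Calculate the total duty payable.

Line 1 (W-420, Orador, 6,031 kg, ¥685,483.46):
Code W-420 is under a tariff-rate quota (threshold 2,115 kg). In-quota: 2,115 kg at 6%; over-quota: 3,916 kg at 18.5%.
Pro-rata value split: in-quota = ¥685,483.46 × 2,115/6,031 = ¥240,390.90; over-quota = ¥685,483.46 − ¥240,390.90 = ¥445,092.56.
In-quota duty = ¥240,390.90 × 6% = ¥14,423.45. Over-quota duty = ¥445,092.56 × 18.5% = ¥82,342.12.
Line duty = ¥14,423.45 + ¥82,342.12 = ¥96,765.57.

¥96,765.57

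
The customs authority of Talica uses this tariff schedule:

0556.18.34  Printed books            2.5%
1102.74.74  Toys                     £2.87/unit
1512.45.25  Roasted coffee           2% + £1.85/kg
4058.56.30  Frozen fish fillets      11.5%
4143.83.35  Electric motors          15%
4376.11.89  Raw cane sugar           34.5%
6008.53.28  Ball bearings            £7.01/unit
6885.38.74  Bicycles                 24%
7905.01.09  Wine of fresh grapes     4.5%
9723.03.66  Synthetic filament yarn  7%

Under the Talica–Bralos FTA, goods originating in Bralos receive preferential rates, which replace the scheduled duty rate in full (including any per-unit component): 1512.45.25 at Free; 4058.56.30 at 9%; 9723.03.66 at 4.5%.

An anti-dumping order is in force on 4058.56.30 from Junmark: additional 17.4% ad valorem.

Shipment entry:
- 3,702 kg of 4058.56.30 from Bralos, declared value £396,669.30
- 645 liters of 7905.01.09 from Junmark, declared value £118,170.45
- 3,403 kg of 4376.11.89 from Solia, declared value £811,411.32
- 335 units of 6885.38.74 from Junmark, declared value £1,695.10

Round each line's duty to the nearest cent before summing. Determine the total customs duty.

Line 1 (4058.56.30, Bralos, 3,702 kg, £396,669.30):
Base rate for 4058.56.30 is 11.5%.
Origin Bralos qualifies under the Talica–Bralos agreement and 4058.56.30 is covered: preferential rate 9% applies instead.
The additional-duty order on 4058.56.30 targets Junmark, not Bralos; it does not apply.
Duty = £396,669.30 × 9% = £35,700.24.
Line 2 (7905.01.09, Junmark, 645 liters, £118,170.45):
Base rate for 7905.01.09 is 4.5%.
Duty = £118,170.45 × 4.5% = £5,317.67.
Line 3 (4376.11.89, Solia, 3,403 kg, £811,411.32):
Base rate for 4376.11.89 is 34.5%.
Duty = £811,411.32 × 34.5% = £279,936.91.
Line 4 (6885.38.74, Junmark, 335 units, £1,695.10):
Base rate for 6885.38.74 is 24%.
Duty = £1,695.10 × 24% = £406.82.
Total = £35,700.24 + £5,317.67 + £279,936.91 + £406.82 = £321,361.64.

£321,361.64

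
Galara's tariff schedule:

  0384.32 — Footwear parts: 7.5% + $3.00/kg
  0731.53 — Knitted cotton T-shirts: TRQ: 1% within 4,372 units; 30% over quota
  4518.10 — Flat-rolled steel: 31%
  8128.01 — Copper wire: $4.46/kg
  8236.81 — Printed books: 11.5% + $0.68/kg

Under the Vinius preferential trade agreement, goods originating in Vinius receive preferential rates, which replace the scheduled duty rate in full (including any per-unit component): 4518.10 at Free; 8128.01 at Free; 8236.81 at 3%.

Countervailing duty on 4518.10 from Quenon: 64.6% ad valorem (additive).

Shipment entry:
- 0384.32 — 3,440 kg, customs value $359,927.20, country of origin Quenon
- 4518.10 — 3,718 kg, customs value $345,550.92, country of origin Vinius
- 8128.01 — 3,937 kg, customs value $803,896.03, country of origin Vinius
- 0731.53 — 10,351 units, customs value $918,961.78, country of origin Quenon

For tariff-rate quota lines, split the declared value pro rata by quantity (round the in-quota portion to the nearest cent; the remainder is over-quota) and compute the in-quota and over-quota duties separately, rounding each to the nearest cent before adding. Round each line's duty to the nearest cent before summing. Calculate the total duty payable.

Line 1 (0384.32, Quenon, 3,440 kg, $359,927.20):
Base rate for 0384.32 is 7.5% + $3.00/kg.
Duty = $359,927.20 × 7.5% + 3,440 × $3.00 = $37,314.54.
Line 2 (4518.10, Vinius, 3,718 kg, $345,550.92):
Base rate for 4518.10 is 31%.
Origin Vinius qualifies under the Galara–Vinius agreement and 4518.10 is covered: preferential rate Free applies instead.
The additional-duty order on 4518.10 targets Quenon, not Vinius; it does not apply.
Duty = $345,550.92 × 0% = $0.00.
Line 3 (8128.01, Vinius, 3,937 kg, $803,896.03):
Base rate for 8128.01 is $4.46/kg.
Origin Vinius qualifies under the Galara–Vinius agreement and 8128.01 is covered: preferential rate Free applies instead.
Duty = $803,896.03 × 0% = $0.00.
Line 4 (0731.53, Quenon, 10,351 units, $918,961.78):
Code 0731.53 is under a tariff-rate quota (threshold 4,372 units). In-quota: 4,372 units at 1%; over-quota: 5,979 units at 30%.
Pro-rata value split: in-quota = $918,961.78 × 4,372/10,351 = $388,146.16; over-quota = $918,961.78 − $388,146.16 = $530,815.62.
In-quota duty = $388,146.16 × 1% = $3,881.46. Over-quota duty = $530,815.62 × 30% = $159,244.69.
Line duty = $3,881.46 + $159,244.69 = $163,126.15.
Total = $37,314.54 + $0.00 + $0.00 + $163,126.15 = $200,440.69.

$200,440.69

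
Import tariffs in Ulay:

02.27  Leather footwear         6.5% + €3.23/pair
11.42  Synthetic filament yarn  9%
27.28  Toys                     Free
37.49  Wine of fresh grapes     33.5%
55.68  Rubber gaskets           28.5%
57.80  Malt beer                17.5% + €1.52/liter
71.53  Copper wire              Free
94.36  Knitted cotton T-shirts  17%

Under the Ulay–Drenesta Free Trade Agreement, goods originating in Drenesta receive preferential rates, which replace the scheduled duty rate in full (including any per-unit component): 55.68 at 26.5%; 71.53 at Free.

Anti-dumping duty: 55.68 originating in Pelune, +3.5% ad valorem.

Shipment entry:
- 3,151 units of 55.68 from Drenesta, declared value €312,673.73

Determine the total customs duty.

€82,858.54

Line 1 (55.68, Drenesta, 3,151 units, €312,673.73):
Base rate for 55.68 is 28.5%.
Origin Drenesta qualifies under the Ulay–Drenesta agreement and 55.68 is covered: preferential rate 26.5% applies instead.
The additional-duty order on 55.68 targets Pelune, not Drenesta; it does not apply.
Duty = €312,673.73 × 26.5% = €82,858.54.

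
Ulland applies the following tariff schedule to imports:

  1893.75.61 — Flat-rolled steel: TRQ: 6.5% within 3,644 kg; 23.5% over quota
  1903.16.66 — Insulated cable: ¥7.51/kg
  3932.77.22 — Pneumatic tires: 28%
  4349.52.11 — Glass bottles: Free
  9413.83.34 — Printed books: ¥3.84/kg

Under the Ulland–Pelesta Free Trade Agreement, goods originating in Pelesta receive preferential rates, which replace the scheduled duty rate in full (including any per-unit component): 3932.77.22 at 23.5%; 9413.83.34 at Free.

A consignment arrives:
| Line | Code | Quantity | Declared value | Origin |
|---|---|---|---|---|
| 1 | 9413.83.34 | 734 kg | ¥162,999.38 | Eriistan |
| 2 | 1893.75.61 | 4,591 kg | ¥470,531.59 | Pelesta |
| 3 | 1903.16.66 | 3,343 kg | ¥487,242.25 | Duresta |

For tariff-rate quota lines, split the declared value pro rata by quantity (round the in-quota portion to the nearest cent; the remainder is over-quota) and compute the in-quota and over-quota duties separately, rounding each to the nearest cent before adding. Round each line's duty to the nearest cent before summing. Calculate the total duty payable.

¥75,008.91

Line 1 (9413.83.34, Eriistan, 734 kg, ¥162,999.38):
Base rate for 9413.83.34 is ¥3.84/kg.
9413.83.34 has an FTA preferential rate, but origin Eriistan is not Pelesta; base rate stands.
Duty = 734 × ¥3.84 = ¥2,818.56.
Line 2 (1893.75.61, Pelesta, 4,591 kg, ¥470,531.59):
Code 1893.75.61 is under a tariff-rate quota (threshold 3,644 kg). In-quota: 3,644 kg at 6.5%; over-quota: 947 kg at 23.5%.
Pro-rata value split: in-quota = ¥470,531.59 × 3,644/4,591 = ¥373,473.56; over-quota = ¥470,531.59 − ¥373,473.56 = ¥97,058.03.
In-quota duty = ¥373,473.56 × 6.5% = ¥24,275.78. Over-quota duty = ¥97,058.03 × 23.5% = ¥22,808.64.
Line duty = ¥24,275.78 + ¥22,808.64 = ¥47,084.42.
Line 3 (1903.16.66, Duresta, 3,343 kg, ¥487,242.25):
Base rate for 1903.16.66 is ¥7.51/kg.
Duty = 3,343 × ¥7.51 = ¥25,105.93.
Total = ¥2,818.56 + ¥47,084.42 + ¥25,105.93 = ¥75,008.91.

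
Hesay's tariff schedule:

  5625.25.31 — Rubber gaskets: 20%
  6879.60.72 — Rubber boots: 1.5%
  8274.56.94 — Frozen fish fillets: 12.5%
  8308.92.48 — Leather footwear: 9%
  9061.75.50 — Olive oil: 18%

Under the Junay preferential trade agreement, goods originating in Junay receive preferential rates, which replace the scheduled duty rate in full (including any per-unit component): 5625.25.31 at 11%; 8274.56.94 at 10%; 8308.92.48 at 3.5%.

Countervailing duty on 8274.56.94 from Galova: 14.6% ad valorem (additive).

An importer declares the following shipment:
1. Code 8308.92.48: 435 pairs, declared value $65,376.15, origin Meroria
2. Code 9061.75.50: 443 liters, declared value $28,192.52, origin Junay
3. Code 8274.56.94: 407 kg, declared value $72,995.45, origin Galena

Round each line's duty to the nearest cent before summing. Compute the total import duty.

Line 1 (8308.92.48, Meroria, 435 pairs, $65,376.15):
Base rate for 8308.92.48 is 9%.
8308.92.48 has an FTA preferential rate, but origin Meroria is not Junay; base rate stands.
Duty = $65,376.15 × 9% = $5,883.85.
Line 2 (9061.75.50, Junay, 443 liters, $28,192.52):
Base rate for 9061.75.50 is 18%.
Origin Junay is the FTA partner but 9061.75.50 is not on the preference list; base rate stands.
Duty = $28,192.52 × 18% = $5,074.65.
Line 3 (8274.56.94, Galena, 407 kg, $72,995.45):
Base rate for 8274.56.94 is 12.5%.
8274.56.94 has an FTA preferential rate, but origin Galena is not Junay; base rate stands.
The additional-duty order on 8274.56.94 targets Galova, not Galena; it does not apply.
Duty = $72,995.45 × 12.5% = $9,124.43.
Total = $5,883.85 + $5,074.65 + $9,124.43 = $20,082.93.

$20,082.93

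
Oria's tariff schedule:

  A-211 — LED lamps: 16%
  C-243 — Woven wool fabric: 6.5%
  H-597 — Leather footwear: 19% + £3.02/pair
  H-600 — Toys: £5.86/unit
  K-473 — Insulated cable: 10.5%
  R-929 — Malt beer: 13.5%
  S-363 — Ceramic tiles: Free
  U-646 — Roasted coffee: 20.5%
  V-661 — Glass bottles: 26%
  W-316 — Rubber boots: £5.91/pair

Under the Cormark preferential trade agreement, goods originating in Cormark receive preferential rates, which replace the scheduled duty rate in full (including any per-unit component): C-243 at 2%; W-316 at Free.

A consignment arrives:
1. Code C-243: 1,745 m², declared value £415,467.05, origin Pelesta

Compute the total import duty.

Line 1 (C-243, Pelesta, 1,745 m², £415,467.05):
Base rate for C-243 is 6.5%.
C-243 has an FTA preferential rate, but origin Pelesta is not Cormark; base rate stands.
Duty = £415,467.05 × 6.5% = £27,005.36.

£27,005.36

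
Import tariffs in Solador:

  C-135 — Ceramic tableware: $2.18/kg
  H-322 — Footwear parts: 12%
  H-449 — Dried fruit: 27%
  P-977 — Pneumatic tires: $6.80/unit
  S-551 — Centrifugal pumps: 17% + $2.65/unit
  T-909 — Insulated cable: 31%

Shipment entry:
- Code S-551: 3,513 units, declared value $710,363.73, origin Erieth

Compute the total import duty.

Line 1 (S-551, Erieth, 3,513 units, $710,363.73):
Base rate for S-551 is 17% + $2.65/unit.
Duty = $710,363.73 × 17% + 3,513 × $2.65 = $130,071.28.

$130,071.28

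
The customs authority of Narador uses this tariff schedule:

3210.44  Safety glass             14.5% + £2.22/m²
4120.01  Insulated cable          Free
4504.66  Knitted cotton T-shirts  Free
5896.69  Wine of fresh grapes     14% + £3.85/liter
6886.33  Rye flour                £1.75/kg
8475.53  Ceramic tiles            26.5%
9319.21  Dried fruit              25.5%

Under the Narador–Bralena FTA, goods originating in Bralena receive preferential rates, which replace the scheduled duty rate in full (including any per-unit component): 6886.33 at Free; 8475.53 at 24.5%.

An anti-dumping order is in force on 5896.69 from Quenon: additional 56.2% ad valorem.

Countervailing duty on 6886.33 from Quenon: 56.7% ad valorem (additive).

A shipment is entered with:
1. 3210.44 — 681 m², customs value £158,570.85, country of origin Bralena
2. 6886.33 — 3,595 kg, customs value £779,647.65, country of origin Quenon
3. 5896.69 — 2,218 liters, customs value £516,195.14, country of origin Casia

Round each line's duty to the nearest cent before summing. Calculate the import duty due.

Line 1 (3210.44, Bralena, 681 m², £158,570.85):
Base rate for 3210.44 is 14.5% + £2.22/m².
Origin Bralena is the FTA partner but 3210.44 is not on the preference list; base rate stands.
Duty = £158,570.85 × 14.5% + 681 × £2.22 = £24,504.59.
Line 2 (6886.33, Quenon, 3,595 kg, £779,647.65):
Base rate for 6886.33 is £1.75/kg.
6886.33 has an FTA preferential rate, but origin Quenon is not Bralena; base rate stands.
Additional duty on 6886.33 from Quenon: +56.7% ad valorem. Applied ad valorem rate = 56.7%.
Duty = £779,647.65 × 56.7% + 3,595 × £1.75 = £448,351.47.
Line 3 (5896.69, Casia, 2,218 liters, £516,195.14):
Base rate for 5896.69 is 14% + £3.85/liter.
The additional-duty order on 5896.69 targets Quenon, not Casia; it does not apply.
Duty = £516,195.14 × 14% + 2,218 × £3.85 = £80,806.62.
Total = £24,504.59 + £448,351.47 + £80,806.62 = £553,662.68.

£553,662.68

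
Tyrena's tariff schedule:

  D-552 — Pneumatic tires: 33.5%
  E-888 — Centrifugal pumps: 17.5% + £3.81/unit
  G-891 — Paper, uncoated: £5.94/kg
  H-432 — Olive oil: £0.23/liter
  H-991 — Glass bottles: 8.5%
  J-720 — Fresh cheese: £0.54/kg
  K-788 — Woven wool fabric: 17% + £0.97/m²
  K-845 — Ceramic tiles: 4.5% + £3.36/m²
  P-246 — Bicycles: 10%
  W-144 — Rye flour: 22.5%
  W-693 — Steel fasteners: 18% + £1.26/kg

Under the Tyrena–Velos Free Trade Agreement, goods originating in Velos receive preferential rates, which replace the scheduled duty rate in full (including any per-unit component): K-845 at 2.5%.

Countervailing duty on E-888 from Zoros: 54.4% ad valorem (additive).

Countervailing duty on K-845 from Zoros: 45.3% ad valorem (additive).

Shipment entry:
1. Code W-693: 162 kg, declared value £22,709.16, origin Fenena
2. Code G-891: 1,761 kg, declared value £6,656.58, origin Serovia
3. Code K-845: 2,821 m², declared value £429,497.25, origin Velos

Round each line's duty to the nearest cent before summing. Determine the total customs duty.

£25,489.54

Line 1 (W-693, Fenena, 162 kg, £22,709.16):
Base rate for W-693 is 18% + £1.26/kg.
Duty = £22,709.16 × 18% + 162 × £1.26 = £4,291.77.
Line 2 (G-891, Serovia, 1,761 kg, £6,656.58):
Base rate for G-891 is £5.94/kg.
Duty = 1,761 × £5.94 = £10,460.34.
Line 3 (K-845, Velos, 2,821 m², £429,497.25):
Base rate for K-845 is 4.5% + £3.36/m².
Origin Velos qualifies under the Tyrena–Velos agreement and K-845 is covered: preferential rate 2.5% applies instead.
The additional-duty order on K-845 targets Zoros, not Velos; it does not apply.
Duty = £429,497.25 × 2.5% = £10,737.43.
Total = £4,291.77 + £10,460.34 + £10,737.43 = £25,489.54.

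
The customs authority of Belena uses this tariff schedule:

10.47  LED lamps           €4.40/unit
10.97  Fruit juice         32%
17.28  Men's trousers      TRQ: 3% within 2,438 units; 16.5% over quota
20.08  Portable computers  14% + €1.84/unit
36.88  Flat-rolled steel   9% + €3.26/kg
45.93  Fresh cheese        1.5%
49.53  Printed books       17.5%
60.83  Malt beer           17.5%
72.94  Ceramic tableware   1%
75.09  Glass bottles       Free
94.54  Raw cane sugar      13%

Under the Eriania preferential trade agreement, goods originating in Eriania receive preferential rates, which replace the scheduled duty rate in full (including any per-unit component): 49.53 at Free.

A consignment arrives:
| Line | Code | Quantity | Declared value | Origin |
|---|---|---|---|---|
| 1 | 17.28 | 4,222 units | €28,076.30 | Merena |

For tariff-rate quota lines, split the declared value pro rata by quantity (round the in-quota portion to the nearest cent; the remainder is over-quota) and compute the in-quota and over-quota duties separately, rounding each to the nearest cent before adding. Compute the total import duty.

Line 1 (17.28, Merena, 4,222 units, €28,076.30):
Code 17.28 is under a tariff-rate quota (threshold 2,438 units). In-quota: 2,438 units at 3%; over-quota: 1,784 units at 16.5%.
Pro-rata value split: in-quota = €28,076.30 × 2,438/4,222 = €16,212.70; over-quota = €28,076.30 − €16,212.70 = €11,863.60.
In-quota duty = €16,212.70 × 3% = €486.38. Over-quota duty = €11,863.60 × 16.5% = €1,957.49.
Line duty = €486.38 + €1,957.49 = €2,443.87.

€2,443.87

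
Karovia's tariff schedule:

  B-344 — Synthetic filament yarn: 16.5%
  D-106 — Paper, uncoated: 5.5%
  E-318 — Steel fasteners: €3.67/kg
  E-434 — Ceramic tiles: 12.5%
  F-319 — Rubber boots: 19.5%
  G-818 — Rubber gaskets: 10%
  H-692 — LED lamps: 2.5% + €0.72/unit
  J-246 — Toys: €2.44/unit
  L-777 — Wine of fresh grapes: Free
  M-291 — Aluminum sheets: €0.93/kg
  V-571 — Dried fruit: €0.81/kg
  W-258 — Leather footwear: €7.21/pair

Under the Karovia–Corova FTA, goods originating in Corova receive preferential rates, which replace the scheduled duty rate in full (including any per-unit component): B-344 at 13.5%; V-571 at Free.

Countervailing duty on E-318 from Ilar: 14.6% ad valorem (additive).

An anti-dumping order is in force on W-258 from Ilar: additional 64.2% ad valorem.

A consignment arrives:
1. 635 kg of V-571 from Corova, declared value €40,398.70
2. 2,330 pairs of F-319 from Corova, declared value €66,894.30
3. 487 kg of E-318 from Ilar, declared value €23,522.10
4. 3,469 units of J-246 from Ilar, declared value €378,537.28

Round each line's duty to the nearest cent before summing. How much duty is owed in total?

€26,730.27

Line 1 (V-571, Corova, 635 kg, €40,398.70):
Base rate for V-571 is €0.81/kg.
Origin Corova qualifies under the Karovia–Corova agreement and V-571 is covered: preferential rate Free applies instead.
Duty = €40,398.70 × 0% = €0.00.
Line 2 (F-319, Corova, 2,330 pairs, €66,894.30):
Base rate for F-319 is 19.5%.
Origin Corova is the FTA partner but F-319 is not on the preference list; base rate stands.
Duty = €66,894.30 × 19.5% = €13,044.39.
Line 3 (E-318, Ilar, 487 kg, €23,522.10):
Base rate for E-318 is €3.67/kg.
Additional duty on E-318 from Ilar: +14.6% ad valorem. Applied ad valorem rate = 14.6%.
Duty = €23,522.10 × 14.6% + 487 × €3.67 = €5,221.52.
Line 4 (J-246, Ilar, 3,469 units, €378,537.28):
Base rate for J-246 is €2.44/unit.
Duty = 3,469 × €2.44 = €8,464.36.
Total = €0.00 + €13,044.39 + €5,221.52 + €8,464.36 = €26,730.27.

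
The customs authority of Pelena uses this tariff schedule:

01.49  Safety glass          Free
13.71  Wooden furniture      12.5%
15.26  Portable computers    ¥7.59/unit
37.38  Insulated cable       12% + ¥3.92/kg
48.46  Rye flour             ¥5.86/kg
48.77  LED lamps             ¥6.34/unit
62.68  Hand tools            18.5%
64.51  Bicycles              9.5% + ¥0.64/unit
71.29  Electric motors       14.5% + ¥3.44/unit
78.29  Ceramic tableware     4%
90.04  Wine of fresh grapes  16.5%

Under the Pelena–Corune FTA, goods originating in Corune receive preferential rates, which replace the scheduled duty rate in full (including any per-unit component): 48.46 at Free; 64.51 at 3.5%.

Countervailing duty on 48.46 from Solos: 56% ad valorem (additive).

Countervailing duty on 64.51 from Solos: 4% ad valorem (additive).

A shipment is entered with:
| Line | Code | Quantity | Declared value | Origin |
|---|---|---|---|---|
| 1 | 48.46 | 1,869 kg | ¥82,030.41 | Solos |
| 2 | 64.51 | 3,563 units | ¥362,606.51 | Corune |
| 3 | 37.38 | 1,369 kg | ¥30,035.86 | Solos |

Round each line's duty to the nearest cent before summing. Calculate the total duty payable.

Line 1 (48.46, Solos, 1,869 kg, ¥82,030.41):
Base rate for 48.46 is ¥5.86/kg.
48.46 has an FTA preferential rate, but origin Solos is not Corune; base rate stands.
Additional duty on 48.46 from Solos: +56% ad valorem. Applied ad valorem rate = 56%.
Duty = ¥82,030.41 × 56% + 1,869 × ¥5.86 = ¥56,889.37.
Line 2 (64.51, Corune, 3,563 units, ¥362,606.51):
Base rate for 64.51 is 9.5% + ¥0.64/unit.
Origin Corune qualifies under the Pelena–Corune agreement and 64.51 is covered: preferential rate 3.5% applies instead.
The additional-duty order on 64.51 targets Solos, not Corune; it does not apply.
Duty = ¥362,606.51 × 3.5% = ¥12,691.23.
Line 3 (37.38, Solos, 1,369 kg, ¥30,035.86):
Base rate for 37.38 is 12% + ¥3.92/kg.
Duty = ¥30,035.86 × 12% + 1,369 × ¥3.92 = ¥8,970.78.
Total = ¥56,889.37 + ¥12,691.23 + ¥8,970.78 = ¥78,551.38.

¥78,551.38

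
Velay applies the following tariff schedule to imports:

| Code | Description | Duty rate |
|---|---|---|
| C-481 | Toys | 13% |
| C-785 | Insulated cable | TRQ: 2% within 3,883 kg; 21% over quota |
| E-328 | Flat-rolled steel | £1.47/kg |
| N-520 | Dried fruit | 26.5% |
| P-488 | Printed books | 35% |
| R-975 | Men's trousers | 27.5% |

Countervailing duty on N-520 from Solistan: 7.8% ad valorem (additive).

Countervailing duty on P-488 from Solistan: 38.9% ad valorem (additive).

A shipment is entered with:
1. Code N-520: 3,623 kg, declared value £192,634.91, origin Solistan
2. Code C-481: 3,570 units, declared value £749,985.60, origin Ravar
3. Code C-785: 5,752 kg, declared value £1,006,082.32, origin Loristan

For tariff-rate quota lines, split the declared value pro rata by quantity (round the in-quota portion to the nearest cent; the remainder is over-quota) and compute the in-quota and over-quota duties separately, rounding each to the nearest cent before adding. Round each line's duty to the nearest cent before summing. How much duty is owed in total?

£245,805.84

Line 1 (N-520, Solistan, 3,623 kg, £192,634.91):
Base rate for N-520 is 26.5%.
Additional duty on N-520 from Solistan: +7.8%. Applied ad valorem rate: 26.5% + 7.8% = 34.3%.
Duty = £192,634.91 × 34.3% = £66,073.77.
Line 2 (C-481, Ravar, 3,570 units, £749,985.60):
Base rate for C-481 is 13%.
Duty = £749,985.60 × 13% = £97,498.13.
Line 3 (C-785, Loristan, 5,752 kg, £1,006,082.32):
Code C-785 is under a tariff-rate quota (threshold 3,883 kg). In-quota: 3,883 kg at 2%; over-quota: 1,869 kg at 21%.
Pro-rata value split: in-quota = £1,006,082.32 × 3,883/5,752 = £679,175.53; over-quota = £1,006,082.32 − £679,175.53 = £326,906.79.
In-quota duty = £679,175.53 × 2% = £13,583.51. Over-quota duty = £326,906.79 × 21% = £68,650.43.
Line duty = £13,583.51 + £68,650.43 = £82,233.94.
Total = £66,073.77 + £97,498.13 + £82,233.94 = £245,805.84.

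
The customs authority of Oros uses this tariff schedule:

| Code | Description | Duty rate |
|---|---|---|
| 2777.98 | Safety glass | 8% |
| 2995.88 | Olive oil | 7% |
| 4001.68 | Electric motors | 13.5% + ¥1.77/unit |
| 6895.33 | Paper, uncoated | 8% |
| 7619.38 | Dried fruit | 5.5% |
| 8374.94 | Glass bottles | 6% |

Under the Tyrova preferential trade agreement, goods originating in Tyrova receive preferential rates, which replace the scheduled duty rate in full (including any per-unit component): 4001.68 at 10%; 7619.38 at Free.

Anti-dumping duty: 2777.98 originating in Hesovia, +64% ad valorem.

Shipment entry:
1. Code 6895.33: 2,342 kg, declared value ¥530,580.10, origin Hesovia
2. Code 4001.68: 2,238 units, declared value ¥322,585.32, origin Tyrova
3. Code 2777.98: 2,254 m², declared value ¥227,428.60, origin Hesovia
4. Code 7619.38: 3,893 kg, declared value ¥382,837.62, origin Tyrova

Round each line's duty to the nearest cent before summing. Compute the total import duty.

Line 1 (6895.33, Hesovia, 2,342 kg, ¥530,580.10):
Base rate for 6895.33 is 8%.
Duty = ¥530,580.10 × 8% = ¥42,446.41.
Line 2 (4001.68, Tyrova, 2,238 units, ¥322,585.32):
Base rate for 4001.68 is 13.5% + ¥1.77/unit.
Origin Tyrova qualifies under the Oros–Tyrova agreement and 4001.68 is covered: preferential rate 10% applies instead.
Duty = ¥322,585.32 × 10% = ¥32,258.53.
Line 3 (2777.98, Hesovia, 2,254 m², ¥227,428.60):
Base rate for 2777.98 is 8%.
Additional duty on 2777.98 from Hesovia: +64%. Applied ad valorem rate: 8% + 64% = 72%.
Duty = ¥227,428.60 × 72% = ¥163,748.59.
Line 4 (7619.38, Tyrova, 3,893 kg, ¥382,837.62):
Base rate for 7619.38 is 5.5%.
Origin Tyrova qualifies under the Oros–Tyrova agreement and 7619.38 is covered: preferential rate Free applies instead.
Duty = ¥382,837.62 × 0% = ¥0.00.
Total = ¥42,446.41 + ¥32,258.53 + ¥163,748.59 + ¥0.00 = ¥238,453.53.

¥238,453.53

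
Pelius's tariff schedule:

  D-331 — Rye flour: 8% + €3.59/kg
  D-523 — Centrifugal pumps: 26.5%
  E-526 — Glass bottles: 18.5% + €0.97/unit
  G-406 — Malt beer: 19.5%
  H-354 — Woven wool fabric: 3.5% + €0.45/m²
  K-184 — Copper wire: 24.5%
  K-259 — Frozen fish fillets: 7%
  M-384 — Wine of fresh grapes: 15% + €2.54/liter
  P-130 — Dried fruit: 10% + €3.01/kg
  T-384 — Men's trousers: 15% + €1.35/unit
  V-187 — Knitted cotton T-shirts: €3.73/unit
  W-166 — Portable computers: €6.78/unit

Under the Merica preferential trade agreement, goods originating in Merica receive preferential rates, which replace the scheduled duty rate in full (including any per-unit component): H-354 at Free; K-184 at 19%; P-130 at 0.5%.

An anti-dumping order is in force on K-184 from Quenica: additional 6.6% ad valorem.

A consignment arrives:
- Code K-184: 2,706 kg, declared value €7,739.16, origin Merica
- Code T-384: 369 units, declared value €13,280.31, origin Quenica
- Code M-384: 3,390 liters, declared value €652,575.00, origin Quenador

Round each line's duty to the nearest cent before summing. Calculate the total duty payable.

€110,457.49

Line 1 (K-184, Merica, 2,706 kg, €7,739.16):
Base rate for K-184 is 24.5%.
Origin Merica qualifies under the Pelius–Merica agreement and K-184 is covered: preferential rate 19% applies instead.
The additional-duty order on K-184 targets Quenica, not Merica; it does not apply.
Duty = €7,739.16 × 19% = €1,470.44.
Line 2 (T-384, Quenica, 369 units, €13,280.31):
Base rate for T-384 is 15% + €1.35/unit.
Duty = €13,280.31 × 15% + 369 × €1.35 = €2,490.20.
Line 3 (M-384, Quenador, 3,390 liters, €652,575.00):
Base rate for M-384 is 15% + €2.54/liter.
Duty = €652,575.00 × 15% + 3,390 × €2.54 = €106,496.85.
Total = €1,470.44 + €2,490.20 + €106,496.85 = €110,457.49.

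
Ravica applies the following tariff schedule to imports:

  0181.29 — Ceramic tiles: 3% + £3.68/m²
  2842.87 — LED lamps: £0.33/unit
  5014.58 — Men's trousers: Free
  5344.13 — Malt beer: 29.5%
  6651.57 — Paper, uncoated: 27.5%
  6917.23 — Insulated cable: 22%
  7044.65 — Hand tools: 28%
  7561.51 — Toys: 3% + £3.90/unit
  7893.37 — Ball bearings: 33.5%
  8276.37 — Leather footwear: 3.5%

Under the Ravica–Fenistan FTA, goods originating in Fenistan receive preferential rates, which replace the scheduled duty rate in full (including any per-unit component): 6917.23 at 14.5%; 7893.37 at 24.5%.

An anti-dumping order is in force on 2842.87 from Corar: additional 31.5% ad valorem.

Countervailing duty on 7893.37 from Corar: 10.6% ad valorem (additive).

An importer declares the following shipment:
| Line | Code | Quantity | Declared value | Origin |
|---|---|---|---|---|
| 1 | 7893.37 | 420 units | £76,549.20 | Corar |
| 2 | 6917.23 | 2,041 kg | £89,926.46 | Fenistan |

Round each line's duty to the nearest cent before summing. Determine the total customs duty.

Line 1 (7893.37, Corar, 420 units, £76,549.20):
Base rate for 7893.37 is 33.5%.
7893.37 has an FTA preferential rate, but origin Corar is not Fenistan; base rate stands.
Additional duty on 7893.37 from Corar: +10.6%. Applied ad valorem rate: 33.5% + 10.6% = 44.1%.
Duty = £76,549.20 × 44.1% = £33,758.20.
Line 2 (6917.23, Fenistan, 2,041 kg, £89,926.46):
Base rate for 6917.23 is 22%.
Origin Fenistan qualifies under the Ravica–Fenistan agreement and 6917.23 is covered: preferential rate 14.5% applies instead.
Duty = £89,926.46 × 14.5% = £13,039.34.
Total = £33,758.20 + £13,039.34 = £46,797.54.

£46,797.54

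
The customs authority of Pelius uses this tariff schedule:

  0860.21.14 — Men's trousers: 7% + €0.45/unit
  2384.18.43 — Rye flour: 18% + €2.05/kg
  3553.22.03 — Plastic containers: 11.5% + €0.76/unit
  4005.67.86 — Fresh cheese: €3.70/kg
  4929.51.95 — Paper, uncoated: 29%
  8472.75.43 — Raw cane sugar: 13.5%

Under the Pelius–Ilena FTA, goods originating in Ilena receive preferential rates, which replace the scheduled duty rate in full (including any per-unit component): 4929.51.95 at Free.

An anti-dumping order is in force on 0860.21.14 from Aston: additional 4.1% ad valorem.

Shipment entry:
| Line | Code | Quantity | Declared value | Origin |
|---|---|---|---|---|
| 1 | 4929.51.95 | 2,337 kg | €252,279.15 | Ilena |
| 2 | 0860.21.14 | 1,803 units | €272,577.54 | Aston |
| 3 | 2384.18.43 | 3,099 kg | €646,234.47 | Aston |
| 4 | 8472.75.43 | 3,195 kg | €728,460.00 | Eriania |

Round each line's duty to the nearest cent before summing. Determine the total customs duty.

Line 1 (4929.51.95, Ilena, 2,337 kg, €252,279.15):
Base rate for 4929.51.95 is 29%.
Origin Ilena qualifies under the Pelius–Ilena agreement and 4929.51.95 is covered: preferential rate Free applies instead.
Duty = €252,279.15 × 0% = €0.00.
Line 2 (0860.21.14, Aston, 1,803 units, €272,577.54):
Base rate for 0860.21.14 is 7% + €0.45/unit.
Additional duty on 0860.21.14 from Aston: +4.1%. Applied ad valorem rate: 7% + 4.1% = 11.1%.
Duty = €272,577.54 × 11.1% + 1,803 × €0.45 = €31,067.46.
Line 3 (2384.18.43, Aston, 3,099 kg, €646,234.47):
Base rate for 2384.18.43 is 18% + €2.05/kg.
Duty = €646,234.47 × 18% + 3,099 × €2.05 = €122,675.15.
Line 4 (8472.75.43, Eriania, 3,195 kg, €728,460.00):
Base rate for 8472.75.43 is 13.5%.
Duty = €728,460.00 × 13.5% = €98,342.10.
Total = €0.00 + €31,067.46 + €122,675.15 + €98,342.10 = €252,084.71.

€252,084.71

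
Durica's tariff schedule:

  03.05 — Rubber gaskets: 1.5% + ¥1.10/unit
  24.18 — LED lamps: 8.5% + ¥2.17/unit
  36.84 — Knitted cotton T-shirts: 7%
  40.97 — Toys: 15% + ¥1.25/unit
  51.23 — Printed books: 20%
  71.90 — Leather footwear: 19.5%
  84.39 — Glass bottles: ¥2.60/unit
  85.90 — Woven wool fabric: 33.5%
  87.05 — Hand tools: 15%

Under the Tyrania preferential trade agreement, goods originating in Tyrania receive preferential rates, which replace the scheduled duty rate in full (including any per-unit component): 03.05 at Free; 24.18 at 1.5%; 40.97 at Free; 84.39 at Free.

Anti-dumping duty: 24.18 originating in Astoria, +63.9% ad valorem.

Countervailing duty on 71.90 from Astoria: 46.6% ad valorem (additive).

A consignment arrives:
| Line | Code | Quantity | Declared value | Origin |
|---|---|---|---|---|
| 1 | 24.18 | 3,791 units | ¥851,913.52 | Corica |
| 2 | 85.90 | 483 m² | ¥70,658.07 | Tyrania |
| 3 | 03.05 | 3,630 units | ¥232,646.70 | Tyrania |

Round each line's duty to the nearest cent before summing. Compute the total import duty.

Line 1 (24.18, Corica, 3,791 units, ¥851,913.52):
Base rate for 24.18 is 8.5% + ¥2.17/unit.
24.18 has an FTA preferential rate, but origin Corica is not Tyrania; base rate stands.
The additional-duty order on 24.18 targets Astoria, not Corica; it does not apply.
Duty = ¥851,913.52 × 8.5% + 3,791 × ¥2.17 = ¥80,639.12.
Line 2 (85.90, Tyrania, 483 m², ¥70,658.07):
Base rate for 85.90 is 33.5%.
Origin Tyrania is the FTA partner but 85.90 is not on the preference list; base rate stands.
Duty = ¥70,658.07 × 33.5% = ¥23,670.45.
Line 3 (03.05, Tyrania, 3,630 units, ¥232,646.70):
Base rate for 03.05 is 1.5% + ¥1.10/unit.
Origin Tyrania qualifies under the Durica–Tyrania agreement and 03.05 is covered: preferential rate Free applies instead.
Duty = ¥232,646.70 × 0% = ¥0.00.
Total = ¥80,639.12 + ¥23,670.45 + ¥0.00 = ¥104,309.57.

¥104,309.57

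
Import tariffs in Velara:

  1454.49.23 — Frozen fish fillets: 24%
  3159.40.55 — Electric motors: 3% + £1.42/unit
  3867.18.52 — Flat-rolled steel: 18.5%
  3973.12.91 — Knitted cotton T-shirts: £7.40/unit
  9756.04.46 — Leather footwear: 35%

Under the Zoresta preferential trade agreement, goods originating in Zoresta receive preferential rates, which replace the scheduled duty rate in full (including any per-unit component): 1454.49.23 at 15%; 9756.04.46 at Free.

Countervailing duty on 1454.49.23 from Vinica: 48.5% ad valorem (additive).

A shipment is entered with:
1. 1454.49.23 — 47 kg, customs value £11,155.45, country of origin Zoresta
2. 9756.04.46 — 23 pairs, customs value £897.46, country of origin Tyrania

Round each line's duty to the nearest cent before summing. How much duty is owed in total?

£1,987.43

Line 1 (1454.49.23, Zoresta, 47 kg, £11,155.45):
Base rate for 1454.49.23 is 24%.
Origin Zoresta qualifies under the Velara–Zoresta agreement and 1454.49.23 is covered: preferential rate 15% applies instead.
The additional-duty order on 1454.49.23 targets Vinica, not Zoresta; it does not apply.
Duty = £11,155.45 × 15% = £1,673.32.
Line 2 (9756.04.46, Tyrania, 23 pairs, £897.46):
Base rate for 9756.04.46 is 35%.
9756.04.46 has an FTA preferential rate, but origin Tyrania is not Zoresta; base rate stands.
Duty = £897.46 × 35% = £314.11.
Total = £1,673.32 + £314.11 = £1,987.43.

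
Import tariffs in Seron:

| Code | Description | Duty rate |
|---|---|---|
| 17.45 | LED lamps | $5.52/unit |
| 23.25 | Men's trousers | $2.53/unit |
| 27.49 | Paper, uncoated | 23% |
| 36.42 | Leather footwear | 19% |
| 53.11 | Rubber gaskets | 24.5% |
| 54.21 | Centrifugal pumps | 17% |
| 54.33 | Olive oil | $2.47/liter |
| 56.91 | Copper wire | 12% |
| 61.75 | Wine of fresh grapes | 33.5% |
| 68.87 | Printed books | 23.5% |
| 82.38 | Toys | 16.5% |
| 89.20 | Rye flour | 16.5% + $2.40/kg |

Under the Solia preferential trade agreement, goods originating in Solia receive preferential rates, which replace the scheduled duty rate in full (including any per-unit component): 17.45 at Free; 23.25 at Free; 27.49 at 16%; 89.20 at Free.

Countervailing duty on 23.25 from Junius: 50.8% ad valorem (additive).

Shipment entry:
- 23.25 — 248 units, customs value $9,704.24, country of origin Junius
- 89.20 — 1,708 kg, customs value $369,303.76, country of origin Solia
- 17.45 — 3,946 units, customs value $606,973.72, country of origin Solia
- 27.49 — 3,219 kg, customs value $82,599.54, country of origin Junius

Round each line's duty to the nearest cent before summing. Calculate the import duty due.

$24,555.08

Line 1 (23.25, Junius, 248 units, $9,704.24):
Base rate for 23.25 is $2.53/unit.
23.25 has an FTA preferential rate, but origin Junius is not Solia; base rate stands.
Additional duty on 23.25 from Junius: +50.8% ad valorem. Applied ad valorem rate = 50.8%.
Duty = $9,704.24 × 50.8% + 248 × $2.53 = $5,557.19.
Line 2 (89.20, Solia, 1,708 kg, $369,303.76):
Base rate for 89.20 is 16.5% + $2.40/kg.
Origin Solia qualifies under the Seron–Solia agreement and 89.20 is covered: preferential rate Free applies instead.
Duty = $369,303.76 × 0% = $0.00.
Line 3 (17.45, Solia, 3,946 units, $606,973.72):
Base rate for 17.45 is $5.52/unit.
Origin Solia qualifies under the Seron–Solia agreement and 17.45 is covered: preferential rate Free applies instead.
Duty = $606,973.72 × 0% = $0.00.
Line 4 (27.49, Junius, 3,219 kg, $82,599.54):
Base rate for 27.49 is 23%.
27.49 has an FTA preferential rate, but origin Junius is not Solia; base rate stands.
Duty = $82,599.54 × 23% = $18,997.89.
Total = $5,557.19 + $0.00 + $0.00 + $18,997.89 = $24,555.08.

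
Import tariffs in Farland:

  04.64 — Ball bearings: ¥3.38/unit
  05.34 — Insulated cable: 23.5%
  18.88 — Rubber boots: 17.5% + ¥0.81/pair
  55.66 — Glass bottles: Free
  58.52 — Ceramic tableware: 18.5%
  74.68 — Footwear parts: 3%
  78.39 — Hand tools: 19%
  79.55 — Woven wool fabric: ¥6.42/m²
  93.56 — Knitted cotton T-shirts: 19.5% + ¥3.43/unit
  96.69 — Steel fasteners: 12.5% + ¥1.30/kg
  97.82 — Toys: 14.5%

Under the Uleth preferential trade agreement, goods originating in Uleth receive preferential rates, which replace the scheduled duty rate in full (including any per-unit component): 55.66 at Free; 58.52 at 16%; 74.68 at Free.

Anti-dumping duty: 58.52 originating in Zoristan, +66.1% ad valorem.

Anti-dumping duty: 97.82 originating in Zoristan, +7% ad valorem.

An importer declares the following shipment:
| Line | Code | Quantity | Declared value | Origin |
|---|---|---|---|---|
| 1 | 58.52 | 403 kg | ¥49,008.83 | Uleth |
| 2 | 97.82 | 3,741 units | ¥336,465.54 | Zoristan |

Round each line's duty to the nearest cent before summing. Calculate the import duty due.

¥80,181.50

Line 1 (58.52, Uleth, 403 kg, ¥49,008.83):
Base rate for 58.52 is 18.5%.
Origin Uleth qualifies under the Farland–Uleth agreement and 58.52 is covered: preferential rate 16% applies instead.
The additional-duty order on 58.52 targets Zoristan, not Uleth; it does not apply.
Duty = ¥49,008.83 × 16% = ¥7,841.41.
Line 2 (97.82, Zoristan, 3,741 units, ¥336,465.54):
Base rate for 97.82 is 14.5%.
Additional duty on 97.82 from Zoristan: +7%. Applied ad valorem rate: 14.5% + 7% = 21.5%.
Duty = ¥336,465.54 × 21.5% = ¥72,340.09.
Total = ¥7,841.41 + ¥72,340.09 = ¥80,181.50.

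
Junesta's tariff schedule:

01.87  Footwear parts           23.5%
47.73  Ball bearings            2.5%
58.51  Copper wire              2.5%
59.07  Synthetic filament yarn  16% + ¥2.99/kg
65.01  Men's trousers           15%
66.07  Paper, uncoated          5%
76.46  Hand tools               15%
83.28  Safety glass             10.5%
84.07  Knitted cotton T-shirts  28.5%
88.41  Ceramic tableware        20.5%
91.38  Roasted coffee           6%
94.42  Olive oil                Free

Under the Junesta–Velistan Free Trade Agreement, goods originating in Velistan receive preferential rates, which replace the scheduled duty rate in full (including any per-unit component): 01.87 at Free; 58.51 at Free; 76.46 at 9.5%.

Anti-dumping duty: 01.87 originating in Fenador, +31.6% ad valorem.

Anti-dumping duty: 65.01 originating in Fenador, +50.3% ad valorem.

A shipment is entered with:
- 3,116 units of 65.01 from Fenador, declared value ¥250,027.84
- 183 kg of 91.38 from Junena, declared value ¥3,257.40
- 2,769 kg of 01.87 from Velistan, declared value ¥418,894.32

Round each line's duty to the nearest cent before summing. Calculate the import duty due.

Line 1 (65.01, Fenador, 3,116 units, ¥250,027.84):
Base rate for 65.01 is 15%.
Additional duty on 65.01 from Fenador: +50.3%. Applied ad valorem rate: 15% + 50.3% = 65.3%.
Duty = ¥250,027.84 × 65.3% = ¥163,268.18.
Line 2 (91.38, Junena, 183 kg, ¥3,257.40):
Base rate for 91.38 is 6%.
Duty = ¥3,257.40 × 6% = ¥195.44.
Line 3 (01.87, Velistan, 2,769 kg, ¥418,894.32):
Base rate for 01.87 is 23.5%.
Origin Velistan qualifies under the Junesta–Velistan agreement and 01.87 is covered: preferential rate Free applies instead.
The additional-duty order on 01.87 targets Fenador, not Velistan; it does not apply.
Duty = ¥418,894.32 × 0% = ¥0.00.
Total = ¥163,268.18 + ¥195.44 + ¥0.00 = ¥163,463.62.

¥163,463.62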